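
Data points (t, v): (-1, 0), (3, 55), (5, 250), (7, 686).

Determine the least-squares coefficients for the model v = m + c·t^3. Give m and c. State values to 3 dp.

m = 1.335, c = 1.995

Compute the Gram sums: Σ1 = 4, Σt^3 = 494, Σt^3·t^3 = 134004.
For Aᵀv: Σv = 991, Σt^3·v = 268033.
Normal equations: [[4, 494]; [494, 134004]]·[m, c]ᵀ = [991, 268033]ᵀ.
det = 4·134004 − 494² = 291980.
m = (991·134004 − 494·268033)/291980 = 14987/11230; c = (4·268033 − 494·991)/291980 = 291289/145990.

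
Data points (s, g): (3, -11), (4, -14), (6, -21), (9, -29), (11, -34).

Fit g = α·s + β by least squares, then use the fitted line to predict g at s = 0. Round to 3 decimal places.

Setting ∂/∂α … = 0 gives: 263·α + 33·β = -850;  33·α + 5·β = -109.
(Σs·s = 263, Σs = 33, Σ1 = 5, Σs·g = -850, Σg = -109.)
Eliminating β: 5·(row 1) − 33·(row 2) gives 226·α = 5·(-850) − 33·(-109) = -653, so α = -653/226.
Then β = ((-109) − 33·(-653/226))/5 = -617/226.
At s = 0: ĝ = (-653/226)·(0) + (-617/226)·(1) = -617/226.

ĝ = -2.730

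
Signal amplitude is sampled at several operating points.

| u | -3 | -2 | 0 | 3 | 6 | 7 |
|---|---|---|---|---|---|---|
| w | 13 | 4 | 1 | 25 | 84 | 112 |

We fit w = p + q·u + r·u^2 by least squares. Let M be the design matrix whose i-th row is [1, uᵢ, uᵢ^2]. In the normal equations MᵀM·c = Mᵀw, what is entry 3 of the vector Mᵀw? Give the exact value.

8870

Entry 3 ↔ basis u^2, so (Mᵀw)_{3} = Σᵢ (u^2)·wᵢ = (9)·(13) + (4)·(4) + (0)·(1) + (9)·(25) + (36)·(84) + (49)·(112) = 8870.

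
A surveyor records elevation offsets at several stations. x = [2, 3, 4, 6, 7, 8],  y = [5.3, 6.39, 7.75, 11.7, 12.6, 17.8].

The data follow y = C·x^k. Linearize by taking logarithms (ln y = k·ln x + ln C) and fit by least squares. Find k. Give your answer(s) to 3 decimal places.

k = 0.833

With ln yᵢ as the transformed response and ln xᵢ as the regressor:
Σln x = 8.9952, Σ(ln x)² = 14.9303, Σln y = 13.4426, Σln x·ln y = 21.3568.
Equations: 14.9303·k + 8.9952·ln C = 21.3568;  8.9952·k + 6·ln C = 13.4426.
Solving (det = 8.6686): k = 0.83313, ln C = 0.99141.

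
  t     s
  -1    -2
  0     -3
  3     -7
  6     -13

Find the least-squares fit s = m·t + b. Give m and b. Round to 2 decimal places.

Setting ∂/∂m … = 0 gives: 46·m + 8·b = -97;  8·m + 4·b = -25.
det = 46·4 − 8² = 120.
m = ((-97)·4 − 8·(-25))/120 = -47/30; b = (46·(-25) − 8·(-97))/120 = -187/60.

m = -1.57, b = -3.12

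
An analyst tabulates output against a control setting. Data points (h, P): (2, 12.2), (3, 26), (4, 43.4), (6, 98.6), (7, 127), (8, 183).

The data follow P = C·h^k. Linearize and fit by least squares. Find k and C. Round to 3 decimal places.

k = 1.926, C = 3.131

Taking logs, ln P = k·ln h + ln C, so regress ln P on ln h.
Over the data: Σln h = 8.9952, Σ(ln h)² = 14.9303, Σln P = 24.1747, Σln h·ln P = 39.0255.
Normal system: [[14.9303, 8.9952]; [8.9952, 6]]·[k, ln C]ᵀ = [39.0255, 24.1747]ᵀ.
Slope k = (n·Σln h·ln P − Σln h·Σln P)/(n·Σ(ln h)² − (Σln h)²) = (6·39.0255 − 8.9952·24.1747)/8.6686 = 1.92617; ln C = (Σln P − k·Σln h)/n = 1.14141, so C = exp(1.14141) = 3.13119.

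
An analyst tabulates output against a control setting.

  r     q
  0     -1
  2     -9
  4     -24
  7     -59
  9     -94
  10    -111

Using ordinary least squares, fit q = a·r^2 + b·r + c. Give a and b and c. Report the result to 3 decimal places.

a = -0.893, b = -2.140, c = -1.046

MᵀM·[a, b, c]ᵀ = Mᵀq reads: 19234·a + 2144·b + 250·c = -22025;  2144·a + 250·b + 32·c = -2483;  250·a + 32·b + 6·c = -298.
(Σr^2·r^2 = 19234, Σr^2·r = 2144, Σr^2 = 250, Σr·r = 250, Σr = 32, Σ1 = 6, Σr^2·q = -22025, Σr·q = -2483, Σq = -298.)
Solving the 3×3 system (Gaussian elimination) gives a = -4361/4884, b = -5227/2442, c = -1703/1628.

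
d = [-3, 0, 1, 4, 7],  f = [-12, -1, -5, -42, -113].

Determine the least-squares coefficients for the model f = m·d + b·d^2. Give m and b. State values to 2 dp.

m = -2.21, b = -2.00

Entries of MᵀM: Σd·d = 75, Σd·d^2 = 381, Σd^2·d^2 = 2739.
For Mᵀf: Σd·f = -928, Σd^2·f = -6322.
MᵀM·[m, b]ᵀ = Mᵀf becomes [[75, 381]; [381, 2739]]·[m, b]ᵀ = [-928, -6322]ᵀ.
Eliminating b: 2739·(row 1) − 381·(row 2) gives 60264·m = 2739·(-928) − 381·(-6322) = -133110, so m = -2465/1116.
Then b = ((-6322) − 381·(-2465/1116))/2739 = -2233/1116.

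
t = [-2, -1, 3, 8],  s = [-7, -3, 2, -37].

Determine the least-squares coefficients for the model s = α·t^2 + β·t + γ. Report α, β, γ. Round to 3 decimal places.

α = -0.958, β = 2.830, γ = 1.779

From the data, Σt^2·t^2 = 4194, Σt^2·t = 530, Σt^2 = 78, Σt·t = 78, Σt = 8, Σ1 = 4.
For Xᵀs: Σt^2·s = -2381, Σt·s = -273, Σs = -45.
So XᵀX·[α, β, γ]ᵀ = Xᵀs: [[4194, 530, 78]; [530, 78, 8]; [78, 8, 4]]·[α, β, γ]ᵀ = [-2381, -273, -45]ᵀ.
Row-reducing yields α = -991/1034, β = 133/47, γ = 920/517.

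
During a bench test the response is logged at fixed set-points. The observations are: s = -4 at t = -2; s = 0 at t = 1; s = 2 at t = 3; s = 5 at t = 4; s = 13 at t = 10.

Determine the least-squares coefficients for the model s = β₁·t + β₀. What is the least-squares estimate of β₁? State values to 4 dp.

β₁ = 1.4315

With design matrix X, XᵀX = [[130, 16]; [16, 5]] and Xᵀs = [164, 16]ᵀ.
Eliminating β₀: 5·(row 1) − 16·(row 2) gives 394·β₁ = 5·164 − 16·16 = 564, so β₁ = 282/197.
Then β₀ = (16 − 16·(282/197))/5 = -272/197.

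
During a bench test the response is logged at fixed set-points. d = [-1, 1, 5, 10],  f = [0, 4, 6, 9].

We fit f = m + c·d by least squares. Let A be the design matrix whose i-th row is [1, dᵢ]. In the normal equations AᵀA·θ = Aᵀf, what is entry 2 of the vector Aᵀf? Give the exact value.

Entry 2 ↔ basis d, so (Aᵀf)_{2} = Σᵢ (d)·fᵢ = (-1)·(0) + (1)·(4) + (5)·(6) + (10)·(9) = 124.

124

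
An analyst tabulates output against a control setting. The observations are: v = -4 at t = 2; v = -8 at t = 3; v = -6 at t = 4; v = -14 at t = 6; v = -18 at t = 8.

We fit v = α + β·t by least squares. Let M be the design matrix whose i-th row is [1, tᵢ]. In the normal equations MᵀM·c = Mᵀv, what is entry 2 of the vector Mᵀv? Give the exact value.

Entry 2 ↔ basis t, so (Mᵀv)_{2} = Σᵢ (t)·vᵢ = (2)·(-4) + (3)·(-8) + (4)·(-6) + (6)·(-14) + (8)·(-18) = -284.

-284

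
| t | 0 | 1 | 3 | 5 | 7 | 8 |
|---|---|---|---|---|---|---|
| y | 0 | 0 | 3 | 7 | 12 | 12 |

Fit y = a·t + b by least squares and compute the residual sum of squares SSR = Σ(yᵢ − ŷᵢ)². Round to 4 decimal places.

SSR = 4.4103

Entries of AᵀA: Σt·t = 148, Σt = 24, Σ1 = 6.
Moment sums: Σt·y = 224, Σy = 34.
Eliminating b: 6·(row 1) − 24·(row 2) gives 312·a = 6·224 − 24·34 = 528, so a = 22/13.
Then b = (34 − 24·(22/13))/6 = -43/39.
Residuals: 43/39, -23/39, -38/39, -14/39, 49/39, -17/39; SSR = 172/39.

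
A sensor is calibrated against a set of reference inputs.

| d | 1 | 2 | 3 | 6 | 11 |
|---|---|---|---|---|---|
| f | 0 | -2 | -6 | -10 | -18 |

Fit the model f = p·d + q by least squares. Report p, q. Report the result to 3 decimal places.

p = -1.755, q = 0.871

With design matrix A, AᵀA = [[171, 23]; [23, 5]] and Aᵀf = [-280, -36]ᵀ.
Eliminating q: 5·(row 1) − 23·(row 2) gives 326·p = 5·(-280) − 23·(-36) = -572, so p = -286/163.
Then q = ((-36) − 23·(-286/163))/5 = 142/163.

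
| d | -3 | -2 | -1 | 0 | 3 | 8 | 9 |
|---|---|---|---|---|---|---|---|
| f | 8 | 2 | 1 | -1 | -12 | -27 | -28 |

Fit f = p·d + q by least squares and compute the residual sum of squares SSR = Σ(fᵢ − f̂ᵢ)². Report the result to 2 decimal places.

SSR = 8.85

Entries of MᵀM: Σd·d = 168, Σd = 14, Σ1 = 7.
And Σd·f = -533, Σf = -57.
det = 168·7 − 14² = 980.
p = ((-533)·7 − 14·(-57))/980 = -419/140; q = (168·(-57) − 14·(-533))/980 = -151/70.
Residuals: 33/28, -64/35, 23/140, 81/70, -121/140, -9/10, 153/140; SSR = 177/20.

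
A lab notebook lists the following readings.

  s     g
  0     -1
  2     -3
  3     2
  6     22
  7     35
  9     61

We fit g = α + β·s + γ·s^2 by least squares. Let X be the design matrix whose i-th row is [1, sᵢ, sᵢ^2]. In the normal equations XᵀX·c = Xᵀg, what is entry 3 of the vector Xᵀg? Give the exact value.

Entry 3 ↔ basis s^2, so (Xᵀg)_{3} = Σᵢ (s^2)·gᵢ = (0)·(-1) + (4)·(-3) + (9)·(2) + (36)·(22) + (49)·(35) + (81)·(61) = 7454.

7454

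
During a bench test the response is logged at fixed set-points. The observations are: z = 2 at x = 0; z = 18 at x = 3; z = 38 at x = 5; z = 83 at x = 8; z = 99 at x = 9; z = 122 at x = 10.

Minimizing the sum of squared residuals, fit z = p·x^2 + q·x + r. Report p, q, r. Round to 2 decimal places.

p = 0.95, q = 2.45, r = 2.06

The normal equations are: 21363·p + 2393·q + 279·r = 26643;  2393·p + 279·q + 35·r = 3019;  279·p + 35·q + 6·r = 362.
Solving the 3×3 system (Gaussian elimination) gives p = 59327/62736, q = 51259/20912, r = 64667/31368.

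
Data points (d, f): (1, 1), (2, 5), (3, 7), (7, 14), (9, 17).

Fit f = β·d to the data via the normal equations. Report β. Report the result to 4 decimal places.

From the data, Σd·d = 144.
For Aᵀf: Σd·f = 283.
So AᵀA·[β]ᵀ = Aᵀf: [[144]]·[β]ᵀ = [283]ᵀ.
β = 283/144 = 1.96528.

β = 1.9653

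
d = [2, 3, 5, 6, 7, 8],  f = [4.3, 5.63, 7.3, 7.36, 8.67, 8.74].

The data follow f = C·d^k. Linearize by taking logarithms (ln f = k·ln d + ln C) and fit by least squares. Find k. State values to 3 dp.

k = 0.509

Linearized form: ln f = k·ln d + ln C. From the 6 transformed points,
Σln d = 9.2183, Σ(ln d)² = 15.5987, Σln f = 11.4984, Σln d·ln f = 18.3963.
Equations: 15.5987·k + 9.2183·ln C = 18.3963;  9.2183·k + 6·ln C = 11.4984.
Δ = 15.5987·6 − (9.2183)² = 8.6152; k = (18.3963·6 − 9.2183·11.4984)/8.6152 = 0.50862, ln C = (15.5987·11.4984 − 9.2183·18.3963)/8.6152 = 1.13498.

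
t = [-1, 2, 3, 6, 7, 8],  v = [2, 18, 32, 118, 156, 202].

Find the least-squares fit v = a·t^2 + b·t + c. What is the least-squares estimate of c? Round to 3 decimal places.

Compute the Gram sums: Σt^2·t^2 = 7891, Σt^2·t = 1105, Σt^2 = 163, Σt·t = 163, Σt = 25, Σ1 = 6.
And Σt^2·v = 25182, Σt·v = 3546, Σv = 528.
Solving the 3×3 system (Gaussian elimination) gives a = 16116/5599, b = 11448/5599, c = 654/509.

c = 1.285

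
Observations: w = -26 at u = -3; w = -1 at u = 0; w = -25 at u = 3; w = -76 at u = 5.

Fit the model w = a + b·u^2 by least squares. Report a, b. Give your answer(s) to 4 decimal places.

XᵀX·[a, b]ᵀ = Xᵀw reads: 4·a + 43·b = -128;  43·a + 787·b = -2359.
det = 4·787 − 43² = 1299.
a = ((-128)·787 − 43·(-2359))/1299 = 701/1299; b = (4·(-2359) − 43·(-128))/1299 = -3932/1299.

a = 0.5396, b = -3.0269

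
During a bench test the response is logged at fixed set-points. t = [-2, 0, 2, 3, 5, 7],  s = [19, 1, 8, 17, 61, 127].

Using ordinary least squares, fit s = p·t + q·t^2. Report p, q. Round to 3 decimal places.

Entries of XᵀX: Σt·t = 91, Σt·t^2 = 495, Σt^2·t^2 = 3139.
Moment sums: Σt·s = 1223, Σt^2·s = 8009.
Normal equations: [[91, 495]; [495, 3139]]·[p, q]ᵀ = [1223, 8009]ᵀ.
Eliminating q: 3139·(row 1) − 495·(row 2) gives 40624·p = 3139·1223 − 495·8009 = -125458, so p = -62729/20312.
Then q = (8009 − 495·(-62729/20312))/3139 = 61717/20312.

p = -3.088, q = 3.038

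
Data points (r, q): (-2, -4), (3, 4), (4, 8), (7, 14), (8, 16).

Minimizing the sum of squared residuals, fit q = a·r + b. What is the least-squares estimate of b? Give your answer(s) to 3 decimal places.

From the data, Σr·r = 142, Σr = 20, Σ1 = 5.
And Σr·q = 278, Σq = 38.
Determinant 142·5 − 20² = 310.
a = (278·5 − 20·38)/310 = 63/31; b = (142·38 − 20·278)/310 = -82/155.

b = -0.529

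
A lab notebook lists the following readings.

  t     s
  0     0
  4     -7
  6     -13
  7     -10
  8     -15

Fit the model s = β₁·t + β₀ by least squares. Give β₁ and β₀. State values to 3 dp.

Compute the Gram sums: Σt·t = 165, Σt = 25, Σ1 = 5.
For Aᵀs: Σt·s = -296, Σs = -45.
Δ = 165·5 − 25² = 200.
β₁ = ((-296)·5 − 25·(-45))/200 = -71/40; β₀ = (165·(-45) − 25·(-296))/200 = -1/8.

β₁ = -1.775, β₀ = -0.125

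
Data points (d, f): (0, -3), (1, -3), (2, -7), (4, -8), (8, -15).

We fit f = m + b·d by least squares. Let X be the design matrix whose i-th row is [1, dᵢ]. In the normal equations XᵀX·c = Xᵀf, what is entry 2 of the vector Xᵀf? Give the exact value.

Entry 2 ↔ basis d, so (Xᵀf)_{2} = Σᵢ (d)·fᵢ = (0)·(-3) + (1)·(-3) + (2)·(-7) + (4)·(-8) + (8)·(-15) = -169.

-169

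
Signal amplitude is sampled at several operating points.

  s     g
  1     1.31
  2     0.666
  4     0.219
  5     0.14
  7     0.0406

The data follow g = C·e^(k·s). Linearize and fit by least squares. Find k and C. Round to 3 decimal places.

Linearized form: ln g = k·s + ln C. From the 5 transformed points,
Sums: Σs = 19.0000, Σ(s)² = 95.0000, Σln g = -6.8252, Σs·ln g = -38.8761.
Normal system: [[95.0000, 19.0000]; [19.0000, 5]]·[k, ln C]ᵀ = [-38.8761, -6.8252]ᵀ.
Solving (det = 114.0000): k = -0.56756, ln C = 0.79167, so C = exp(0.79167) = 2.20707.

k = -0.568, C = 2.207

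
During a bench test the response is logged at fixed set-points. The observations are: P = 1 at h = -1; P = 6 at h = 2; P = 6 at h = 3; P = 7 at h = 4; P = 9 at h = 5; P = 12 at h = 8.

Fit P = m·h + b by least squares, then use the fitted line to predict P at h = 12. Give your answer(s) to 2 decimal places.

P̂ = 17.01

Sums needed: Σh·h = 119, Σh = 21, Σ1 = 6.
And Σh·P = 198, ΣP = 41.
So XᵀX·[m, b]ᵀ = XᵀP: [[119, 21]; [21, 6]]·[m, b]ᵀ = [198, 41]ᵀ.
Eliminating b: 6·(row 1) − 21·(row 2) gives 273·m = 6·198 − 21·41 = 327, so m = 109/91.
Then b = (41 − 21·(109/91))/6 = 103/39.
At h = 12: P̂ = (109/91)·(12) + (103/39)·(1) = 4645/273.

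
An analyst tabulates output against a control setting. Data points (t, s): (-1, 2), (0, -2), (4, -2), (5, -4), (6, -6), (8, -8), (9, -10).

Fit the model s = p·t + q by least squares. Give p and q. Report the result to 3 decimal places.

p = -1.017, q = 0.217

Forming AᵀA = [[223, 31]; [31, 7]] and Aᵀs = [-220, -30]ᵀ gives AᵀA·[p, q]ᵀ = Aᵀs.
Determinant 223·7 − 31² = 600.
p = ((-220)·7 − 31·(-30))/600 = -61/60; q = (223·(-30) − 31·(-220))/600 = 13/60.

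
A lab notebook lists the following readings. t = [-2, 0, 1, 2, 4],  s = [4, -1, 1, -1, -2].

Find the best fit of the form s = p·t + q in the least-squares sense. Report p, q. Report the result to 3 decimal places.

p = -0.900, q = 1.100

Forming MᵀM = [[25, 5]; [5, 5]] and Mᵀs = [-17, 1]ᵀ gives MᵀM·[p, q]ᵀ = Mᵀs.
det = 25·5 − 5² = 100.
p = ((-17)·5 − 5·1)/100 = -9/10; q = (25·1 − 5·(-17))/100 = 11/10.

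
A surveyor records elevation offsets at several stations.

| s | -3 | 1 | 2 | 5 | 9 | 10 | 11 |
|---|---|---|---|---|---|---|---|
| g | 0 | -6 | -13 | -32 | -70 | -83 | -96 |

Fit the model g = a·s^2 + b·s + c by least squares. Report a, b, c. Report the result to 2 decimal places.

Compute the Gram sums: Σs^2·s^2 = 31925, Σs^2·s = 3167, Σs^2 = 341, Σs·s = 341, Σs = 35, Σ1 = 7.
Moment sums: Σs^2·g = -26444, Σs·g = -2708, Σg = -300.
MᵀM·[a, b, c]ᵀ = Mᵀg becomes [[31925, 3167, 341]; [3167, 341, 35]; [341, 35, 7]]·[a, b, c]ᵀ = [-26444, -2708, -300]ᵀ.
Row-reducing yields a = -14411/29501, b = -87761/29501, c = -123502/29501.

a = -0.49, b = -2.97, c = -4.19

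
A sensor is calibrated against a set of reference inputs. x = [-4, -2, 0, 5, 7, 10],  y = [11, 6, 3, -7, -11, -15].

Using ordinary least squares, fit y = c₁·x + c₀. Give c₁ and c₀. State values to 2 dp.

c₁ = -1.87, c₀ = 2.83

Entries of AᵀA: Σx·x = 194, Σx = 16, Σ1 = 6.
For Aᵀy: Σx·y = -318, Σy = -13.
Δ = 194·6 − 16² = 908.
c₁ = ((-318)·6 − 16·(-13))/908 = -425/227; c₀ = (194·(-13) − 16·(-318))/908 = 1283/454.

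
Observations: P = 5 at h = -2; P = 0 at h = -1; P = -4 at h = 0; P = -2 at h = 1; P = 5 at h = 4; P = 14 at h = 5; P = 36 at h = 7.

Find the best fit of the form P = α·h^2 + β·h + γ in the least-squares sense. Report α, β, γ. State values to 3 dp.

Forming MᵀM = [[3300, 524, 96]; [524, 96, 14]; [96, 14, 7]] and MᵀP = [2212, 330, 54]ᵀ gives MᵀM·[α, β, γ]ᵀ = MᵀP.
Solving the 3×3 system (Gaussian elimination) gives α = 23059/21568, β = -42169/21568, γ = -32759/10784.

α = 1.069, β = -1.955, γ = -3.038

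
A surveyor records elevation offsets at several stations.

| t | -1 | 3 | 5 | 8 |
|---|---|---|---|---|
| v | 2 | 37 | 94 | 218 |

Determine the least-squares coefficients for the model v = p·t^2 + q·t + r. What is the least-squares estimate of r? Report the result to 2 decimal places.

r = 1.95

From the data, Σt^2·t^2 = 4803, Σt^2·t = 663, Σt^2 = 99, Σt·t = 99, Σt = 15, Σ1 = 4.
Right-hand side: Σt^2·v = 16637, Σt·v = 2323, Σv = 351.
Normal equations: [[4803, 663, 99]; [663, 99, 15]; [99, 15, 4]]·[p, q, r]ᵀ = [16637, 2323, 351]ᵀ.
Row-reducing yields p = 30755/10308, q = 32861/10308, r = 1676/859.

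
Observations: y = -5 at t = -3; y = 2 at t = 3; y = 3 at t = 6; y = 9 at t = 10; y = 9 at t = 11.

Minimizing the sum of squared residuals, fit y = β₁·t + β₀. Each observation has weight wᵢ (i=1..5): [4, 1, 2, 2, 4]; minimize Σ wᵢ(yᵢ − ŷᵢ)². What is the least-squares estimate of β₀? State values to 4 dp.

With design matrix X, XᵀWX = [[801, 67]; [67, 13]] and XᵀWy = [678, 42]ᵀ.
Eliminating β₀: 13·(row 1) − 67·(row 2) gives 5924·β₁ = 13·678 − 67·42 = 6000, so β₁ = 1500/1481.
Then β₀ = (42 − 67·(1500/1481))/13 = -2946/1481.

β₀ = -1.9892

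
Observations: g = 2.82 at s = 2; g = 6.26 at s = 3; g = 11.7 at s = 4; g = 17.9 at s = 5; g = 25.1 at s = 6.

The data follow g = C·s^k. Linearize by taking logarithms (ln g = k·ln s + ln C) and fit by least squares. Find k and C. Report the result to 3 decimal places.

k = 2.006, C = 0.703

Let Y = ln g. Fitting Y = k·ln s + ln C by least squares:
Σln s = 6.5793, Σ(ln s)² = 9.4099, Σln g = 11.4382, Σln s·ln g = 16.5609.
Equations: 9.4099·k + 6.5793·ln C = 16.5609;  6.5793·k + 5·ln C = 11.4382.
Slope k = (n·Σln s·ln g − Σln s·Σln g)/(n·Σ(ln s)² − (Σln s)²) = (5·16.5609 − 6.5793·11.4382)/3.7630 = 2.00634; ln C = (Σln g − k·Σln s)/n = -0.35241, so C = exp(-0.35241) = 0.70299.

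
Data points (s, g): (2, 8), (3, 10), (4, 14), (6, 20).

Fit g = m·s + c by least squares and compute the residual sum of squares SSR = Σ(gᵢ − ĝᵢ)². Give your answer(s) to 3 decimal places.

Compute the Gram sums: Σs·s = 65, Σs = 15, Σ1 = 4.
Moment sums: Σs·g = 222, Σg = 52.
So AᵀA·[m, c]ᵀ = Aᵀg: [[65, 15]; [15, 4]]·[m, c]ᵀ = [222, 52]ᵀ.
Determinant 65·4 − 15² = 35.
m = (222·4 − 15·52)/35 = 108/35; c = (65·52 − 15·222)/35 = 10/7.
Residuals: 2/5, -24/35, 8/35, 2/35; SSR = 24/35.

SSR = 0.686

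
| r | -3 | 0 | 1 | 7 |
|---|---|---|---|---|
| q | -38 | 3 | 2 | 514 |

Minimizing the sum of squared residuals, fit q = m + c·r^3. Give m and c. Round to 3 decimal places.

The normal system MᵀM·[m, c]ᵀ = Mᵀq is [[4, 317]; [317, 118379]]·[m, c]ᵀ = [481, 177330]ᵀ.
Δ = 4·118379 − 317² = 373027.
m = (481·118379 − 317·177330)/373027 = 726689/373027; c = (4·177330 − 317·481)/373027 = 556843/373027.

m = 1.948, c = 1.493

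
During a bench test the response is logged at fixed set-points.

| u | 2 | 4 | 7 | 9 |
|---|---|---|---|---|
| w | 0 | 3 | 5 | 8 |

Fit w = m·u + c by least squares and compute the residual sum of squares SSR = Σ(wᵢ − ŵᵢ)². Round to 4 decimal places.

SSR = 0.8621

Compute the Gram sums: Σu·u = 150, Σu = 22, Σ1 = 4.
For Xᵀw: Σu·w = 119, Σw = 16.
Eliminating c: 4·(row 1) − 22·(row 2) gives 116·m = 4·119 − 22·16 = 124, so m = 31/29.
Then c = (16 − 22·(31/29))/4 = -109/58.
Residuals: -15/58, 35/58, -35/58, 15/58; SSR = 25/29.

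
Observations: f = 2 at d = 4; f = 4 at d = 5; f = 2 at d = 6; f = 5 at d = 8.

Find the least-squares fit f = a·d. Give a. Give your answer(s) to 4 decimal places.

a = 0.5674

XᵀX·[a]ᵀ = Xᵀf reads: 141·a = 80.
Hence a = 80 / 141 ≈ 0.567376.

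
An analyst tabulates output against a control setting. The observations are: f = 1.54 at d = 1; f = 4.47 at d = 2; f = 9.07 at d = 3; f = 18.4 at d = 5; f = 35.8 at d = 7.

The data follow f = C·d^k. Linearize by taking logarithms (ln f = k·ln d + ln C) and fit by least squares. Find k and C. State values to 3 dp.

k = 1.598, C = 1.516

With ln fᵢ as the transformed response and ln dᵢ as the regressor:
Σln d = 5.3471, Σ(ln d)² = 8.0643, Σln f = 10.6244, Σln d·ln f = 15.1099.
Equations: 8.0643·k + 5.3471·ln C = 15.1099;  5.3471·k + 5·ln C = 10.6244.
Slope k = (n·Σln d·ln f − Σln d·Σln f)/(n·Σ(ln d)² − (Σln d)²) = (5·15.1099 − 5.3471·10.6244)/11.7297 = 1.59762; ln C = (Σln f − k·Σln d)/n = 0.41636, so C = exp(0.41636) = 1.51643.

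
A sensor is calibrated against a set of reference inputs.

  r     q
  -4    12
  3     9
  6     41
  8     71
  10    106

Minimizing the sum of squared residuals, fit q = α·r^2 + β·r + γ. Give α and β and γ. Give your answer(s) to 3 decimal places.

Normal-equation sums: Σr^2·r^2 = 15729, Σr^2·r = 1691, Σr^2 = 225, Σr·r = 225, Σr = 23, Σ1 = 5.
Right-hand side: Σr^2·q = 16893, Σr·q = 1853, Σq = 239.
So AᵀA·[α, β, γ]ᵀ = Aᵀq: [[15729, 1691, 225]; [1691, 225, 23]; [225, 23, 5]]·[α, β, γ]ᵀ = [16893, 1853, 239]ᵀ.
Solving the 3×3 system (Gaussian elimination) gives α = 148305/148538, β = 61452/74269, γ = -138967/148538.

α = 0.998, β = 0.827, γ = -0.936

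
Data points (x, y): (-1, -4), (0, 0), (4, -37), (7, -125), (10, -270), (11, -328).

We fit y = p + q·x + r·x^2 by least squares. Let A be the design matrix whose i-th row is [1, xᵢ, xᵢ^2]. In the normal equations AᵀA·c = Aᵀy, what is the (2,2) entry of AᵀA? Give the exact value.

287

Row 2 ↔ basis x, column 2 ↔ basis x, so (AᵀA)_{2,2} = Σᵢ (x)·(x) = (-1)·(-1) + (0)·(0) + (4)·(4) + (7)·(7) + (10)·(10) + (11)·(11) = 287.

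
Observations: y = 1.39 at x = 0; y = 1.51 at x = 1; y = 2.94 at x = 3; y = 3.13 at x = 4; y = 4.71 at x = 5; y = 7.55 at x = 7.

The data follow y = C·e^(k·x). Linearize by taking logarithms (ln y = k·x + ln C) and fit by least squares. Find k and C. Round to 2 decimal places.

Let Y = ln y. Fitting Y = k·x + ln C by least squares:
Σx = 20.0000, Σ(x)² = 100.0000, Σln y = 6.5321, Σx·ln y = 30.1107.
Equations: 100.0000·k + 20.0000·ln C = 30.1107;  20.0000·k + 6·ln C = 6.5321.
Slope k = (n·Σx·ln y − Σx·Σln y)/(n·Σ(x)² − (Σx)²) = (6·30.1107 − 20.0000·6.5321)/200.0000 = 0.25011; ln C = (Σln y − k·Σx)/n = 0.25497, so C = exp(0.25497) = 1.29042.

k = 0.25, C = 1.29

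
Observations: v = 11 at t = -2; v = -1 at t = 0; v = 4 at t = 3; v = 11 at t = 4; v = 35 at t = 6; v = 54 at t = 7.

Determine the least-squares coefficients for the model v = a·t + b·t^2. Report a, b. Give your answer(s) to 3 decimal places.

With design matrix A, AᵀA = [[114, 642]; [642, 4050]] and Aᵀv = [622, 4162]ᵀ.
det = 114·4050 − 642² = 49536.
a = (622·4050 − 642·4162)/49536 = -6371/2064; b = (114·4162 − 642·622)/49536 = 3131/2064.

a = -3.087, b = 1.517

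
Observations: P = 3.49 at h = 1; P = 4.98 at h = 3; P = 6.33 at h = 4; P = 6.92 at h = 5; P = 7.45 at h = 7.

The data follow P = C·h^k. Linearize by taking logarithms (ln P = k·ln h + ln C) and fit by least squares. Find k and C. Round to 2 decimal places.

With ln Pᵢ as the transformed response and ln hᵢ as the regressor:
XᵀX = [[9.5056, 6.0403]; [6.0403, 5]], rhs = [11.3430, 8.6433]ᵀ  (here Σln h = 6.0403, Σ(ln h)² = 9.5056, Σln P = 8.6433, Σln h·ln P = 11.3430).
Slope k = (n·Σln h·ln P − Σln h·Σln P)/(n·Σ(ln h)² − (Σln h)²) = (5·11.3430 − 6.0403·8.6433)/11.0434 = 0.40816; ln C = (Σln P − k·Σln h)/n = 1.23557, so C = exp(1.23557) = 3.44035.

k = 0.41, C = 3.44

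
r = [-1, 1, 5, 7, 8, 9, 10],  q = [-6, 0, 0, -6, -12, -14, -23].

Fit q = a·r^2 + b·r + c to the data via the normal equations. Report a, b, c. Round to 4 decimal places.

a = -0.4910, b = 2.9300, c = -2.5215

Sums needed: Σr^2·r^2 = 23685, Σr^2·r = 2709, Σr^2 = 321, Σr·r = 321, Σr = 39, Σ1 = 7.
And Σr^2·q = -4502, Σr·q = -488, Σq = -61.
AᵀA·[a, b, c]ᵀ = Aᵀq becomes [[23685, 2709, 321]; [2709, 321, 39]; [321, 39, 7]]·[a, b, c]ᵀ = [-4502, -488, -61]ᵀ.
Row-reducing yields a = -47165/96054, b = 281437/96054, c = -40366/16009.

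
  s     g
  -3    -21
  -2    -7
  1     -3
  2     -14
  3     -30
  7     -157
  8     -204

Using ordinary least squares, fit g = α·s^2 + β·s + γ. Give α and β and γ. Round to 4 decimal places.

Normal-equation sums: Σs^2·s^2 = 6692, Σs^2·s = 856, Σs^2 = 140, Σs·s = 140, Σs = 16, Σ1 = 7.
And Σs^2·g = -21295, Σs·g = -2775, Σg = -436.
So XᵀX·[α, β, γ]ᵀ = Xᵀg: [[6692, 856, 140]; [856, 140, 16]; [140, 16, 7]]·[α, β, γ]ᵀ = [-21295, -2775, -436]ᵀ.
Row-reducing yields α = -607909/201684, β = -45361/28812, γ = 26827/16807.

α = -3.0142, β = -1.5744, γ = 1.5962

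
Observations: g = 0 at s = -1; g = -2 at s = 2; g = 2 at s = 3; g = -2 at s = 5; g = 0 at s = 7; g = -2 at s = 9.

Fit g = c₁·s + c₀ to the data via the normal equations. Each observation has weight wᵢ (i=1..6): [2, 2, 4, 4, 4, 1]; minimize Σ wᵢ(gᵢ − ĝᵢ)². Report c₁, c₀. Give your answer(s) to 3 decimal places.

c₁ = -0.134, c₀ = 0.207

Entries of MᵀWM: Σwᵢ·s·s = 423, Σwᵢ·s = 71, Σwᵢ·1 = 17.
And Σwᵢ·s·g = -42, Σwᵢ·g = -6.
Eliminating c₀: 17·(row 1) − 71·(row 2) gives 2150·c₁ = 17·(-42) − 71·(-6) = -288, so c₁ = -144/1075.
Then c₀ = ((-6) − 71·(-144/1075))/17 = 222/1075.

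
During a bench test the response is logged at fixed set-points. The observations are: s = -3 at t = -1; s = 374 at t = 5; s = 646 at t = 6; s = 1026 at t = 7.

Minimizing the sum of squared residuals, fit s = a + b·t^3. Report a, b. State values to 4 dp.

AᵀA·[a, b]ᵀ = Aᵀs reads: 4·a + 683·b = 2043;  683·a + 179931·b = 538207.
Eliminating b: 179931·(row 1) − 683·(row 2) gives 253235·a = 179931·2043 − 683·538207 = 3652, so a = 3652/253235.
Then b = (538207 − 683·(3652/253235))/179931 = 757459/253235.

a = 0.0144, b = 2.9911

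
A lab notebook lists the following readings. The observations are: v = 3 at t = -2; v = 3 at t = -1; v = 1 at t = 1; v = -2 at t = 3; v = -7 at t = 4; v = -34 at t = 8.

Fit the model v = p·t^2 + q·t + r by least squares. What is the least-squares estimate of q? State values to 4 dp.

q = -0.5734

The normal equations are: 4451·p + 595·q + 95·r = -2290;  595·p + 95·q + 13·r = -314;  95·p + 13·q + 6·r = -36.
Inverting the 3×3 Gram matrix, [p, q, r]ᵀ = [-11555/22748, -13043/22748, 37363/11374]ᵀ.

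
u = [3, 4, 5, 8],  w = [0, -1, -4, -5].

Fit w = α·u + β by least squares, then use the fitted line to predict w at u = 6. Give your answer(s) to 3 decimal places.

ŵ = -3.500

Normal-equation sums: Σu·u = 114, Σu = 20, Σ1 = 4.
For Mᵀw: Σu·w = -64, Σw = -10.
MᵀM·[α, β]ᵀ = Mᵀw becomes [[114, 20]; [20, 4]]·[α, β]ᵀ = [-64, -10]ᵀ.
det = 114·4 − 20² = 56.
α = ((-64)·4 − 20·(-10))/56 = -1; β = (114·(-10) − 20·(-64))/56 = 5/2.
At u = 6: ŵ = (-1)·(6) + (5/2)·(1) = -7/2.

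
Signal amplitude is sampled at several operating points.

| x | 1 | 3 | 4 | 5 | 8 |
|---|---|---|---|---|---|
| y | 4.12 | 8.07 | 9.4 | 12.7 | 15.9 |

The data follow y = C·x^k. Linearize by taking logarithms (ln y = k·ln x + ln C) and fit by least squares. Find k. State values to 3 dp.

k = 0.659

Let Y = ln y. Fitting Y = k·ln x + ln C by least squares:
Σln x = 6.1738, Σ(ln x)² = 10.0431, Σln y = 11.0526, Σln x·ln y = 15.2433.
Equations: 10.0431·k + 6.1738·ln C = 15.2433;  6.1738·k + 5·ln C = 11.0526.
Δ = 10.0431·5 − (6.1738)² = 12.1000; k = (15.2433·5 − 6.1738·11.0526)/12.1000 = 0.65950, ln C = (10.0431·11.0526 − 6.1738·15.2433)/12.1000 = 1.39621.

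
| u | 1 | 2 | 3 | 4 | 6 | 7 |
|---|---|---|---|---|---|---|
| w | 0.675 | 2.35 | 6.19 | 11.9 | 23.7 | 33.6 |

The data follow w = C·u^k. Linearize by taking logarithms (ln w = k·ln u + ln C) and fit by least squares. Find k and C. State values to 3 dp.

Taking logs, ln w = k·ln u + ln C, so regress ln w on ln u.
Σln u = 6.9157, Σ(ln u)² = 10.6062, Σln w = 11.4408, Σln u·ln w = 18.5389.
Normal system: [[10.6062, 6.9157]; [6.9157, 6]]·[k, ln C]ᵀ = [18.5389, 11.4408]ᵀ.
Solving (det = 15.8099): k = 2.03110, ln C = -0.43428, so C = exp(-0.43428) = 0.64773.

k = 2.031, C = 0.648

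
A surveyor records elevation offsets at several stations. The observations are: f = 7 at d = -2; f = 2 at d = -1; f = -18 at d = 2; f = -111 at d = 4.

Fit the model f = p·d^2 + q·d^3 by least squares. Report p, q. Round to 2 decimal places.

The normal equations are: 289·p + 1023·q = -1818;  1023·p + 4225·q = -7306.
(Σd^2·d^2 = 289, Σd^2·d^3 = 1023, Σd^3·d^3 = 4225, Σd^2·f = -1818, Σd^3·f = -7306.)
Determinant 289·4225 − 1023² = 174496.
p = ((-1818)·4225 − 1023·(-7306))/174496 = -51753/43624; q = (289·(-7306) − 1023·(-1818))/174496 = -62905/43624.

p = -1.19, q = -1.44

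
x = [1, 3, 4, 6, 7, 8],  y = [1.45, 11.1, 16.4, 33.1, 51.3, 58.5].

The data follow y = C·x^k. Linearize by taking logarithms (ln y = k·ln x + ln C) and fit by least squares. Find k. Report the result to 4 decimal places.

Let Y = ln y. Fitting Y = k·ln x + ln C by least squares:
Σln x = 8.3020, Σ(ln x)² = 14.4498, Σln y = 17.0820, Σln x·ln y = 28.9162.
Equations: 14.4498·k + 8.3020·ln C = 28.9162;  8.3020·k + 6·ln C = 17.0820.
Δ = 14.4498·6 − (8.3020)² = 17.7753; k = (28.9162·6 − 8.3020·17.0820)/17.7753 = 1.78234, ln C = (14.4498·17.0820 − 8.3020·28.9162)/17.7753 = 0.38084.

k = 1.7823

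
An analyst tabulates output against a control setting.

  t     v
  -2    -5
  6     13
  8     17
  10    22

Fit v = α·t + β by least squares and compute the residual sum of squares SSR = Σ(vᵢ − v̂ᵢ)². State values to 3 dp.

SSR = 0.169

The normal equations are: 204·α + 22·β = 444;  22·α + 4·β = 47.
Eliminating β: 4·(row 1) − 22·(row 2) gives 332·α = 4·444 − 22·47 = 742, so α = 371/166.
Then β = (47 − 22·(371/166))/4 = -45/83.
Residuals: 1/83, 11/83, -28/83, 16/83; SSR = 14/83.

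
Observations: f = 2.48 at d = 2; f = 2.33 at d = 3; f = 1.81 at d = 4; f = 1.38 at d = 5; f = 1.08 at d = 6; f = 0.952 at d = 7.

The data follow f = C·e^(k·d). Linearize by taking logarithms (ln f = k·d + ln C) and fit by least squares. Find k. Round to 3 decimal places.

k = -0.210

Let Y = ln f. Fitting Y = k·d + ln C by least squares:
Σd = 27.0000, Σ(d)² = 139.0000, Σln f = 2.6973, Σd·ln f = 8.4553.
Equations: 139.0000·k + 27.0000·ln C = 8.4553;  27.0000·k + 6·ln C = 2.6973.
Slope k = (n·Σd·ln f − Σd·Σln f)/(n·Σ(d)² − (Σd)²) = (6·8.4553 − 27.0000·2.6973)/105.0000 = -0.21043; ln C = (Σln f − k·Σd)/n = 1.39651.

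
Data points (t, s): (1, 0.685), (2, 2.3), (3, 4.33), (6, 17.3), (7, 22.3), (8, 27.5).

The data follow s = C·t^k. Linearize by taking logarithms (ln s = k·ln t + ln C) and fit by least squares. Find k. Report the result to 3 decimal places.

k = 1.797

Taking logs, ln s = k·ln t + ln C, so regress ln s on ln t.
Σln t = 7.6089, Σ(ln t)² = 13.0084, Σln s = 11.1896, Σln t·ln s = 20.2281.
Equations: 13.0084·k + 7.6089·ln C = 20.2281;  7.6089·k + 6·ln C = 11.1896.
Slope k = (n·Σln t·ln s − Σln t·Σln s)/(n·Σ(ln t)² − (Σln t)²) = (6·20.2281 − 7.6089·11.1896)/20.1558 = 1.79741; ln C = (Σln s − k·Σln t)/n = -0.41444.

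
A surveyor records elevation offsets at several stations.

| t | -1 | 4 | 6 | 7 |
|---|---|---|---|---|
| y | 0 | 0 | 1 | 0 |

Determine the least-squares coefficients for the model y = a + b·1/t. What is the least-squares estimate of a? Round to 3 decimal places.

a = 0.279

Sums needed: Σ1 = 4, Σ1/t = -37/84, Σ1/t·1/t = 7837/7056.
For Aᵀy: Σy = 1, Σ1/t·y = 1/6.
Normal equations: [[4, -37/84]; [-37/84, 7837/7056]]·[a, b]ᵀ = [1, 1/6]ᵀ.
det = 4·(7837/7056) − (-37/84)² = 3331/784.
a = (1·(7837/7056) − (-37/84)·(1/6))/(3331/784) = 2785/9993; b = (4·(1/6) − (-37/84)·1)/(3331/784) = 868/3331.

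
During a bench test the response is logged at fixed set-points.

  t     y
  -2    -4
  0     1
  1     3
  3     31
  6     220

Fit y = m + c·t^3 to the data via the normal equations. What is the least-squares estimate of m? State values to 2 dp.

m = 2.70

Entries of AᵀA: Σ1 = 5, Σt^3 = 236, Σt^3·t^3 = 47450.
For Aᵀy: Σy = 251, Σt^3·y = 48392.
So AᵀA·[m, c]ᵀ = Aᵀy: [[5, 236]; [236, 47450]]·[m, c]ᵀ = [251, 48392]ᵀ.
det = 5·47450 − 236² = 181554.
m = (251·47450 − 236·48392)/181554 = 81573/30259; c = (5·48392 − 236·251)/181554 = 30454/30259.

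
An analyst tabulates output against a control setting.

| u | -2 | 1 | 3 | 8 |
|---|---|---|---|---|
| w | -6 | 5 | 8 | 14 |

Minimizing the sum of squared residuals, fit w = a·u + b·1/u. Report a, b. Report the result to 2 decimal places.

a = 1.76, b = 3.90

Compute the Gram sums: Σu·u = 78, Σu·1/u = 4, Σ1/u·1/u = 793/576.
And Σu·w = 153, Σ1/u·w = 149/12.
Normal equations: [[78, 4]; [4, 793/576]]·[a, b]ᵀ = [153, 149/12]ᵀ.
Determinant 78·(793/576) − 4² = 8773/96.
a = (153·(793/576) − 4·(149/12))/(8773/96) = 997/566; b = (78·(149/12) − 4·153)/(8773/96) = 1104/283.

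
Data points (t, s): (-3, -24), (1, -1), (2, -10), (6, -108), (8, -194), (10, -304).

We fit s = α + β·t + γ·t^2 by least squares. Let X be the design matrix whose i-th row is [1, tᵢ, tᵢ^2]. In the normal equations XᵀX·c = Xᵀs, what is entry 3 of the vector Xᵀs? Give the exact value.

-46961

Entry 3 ↔ basis t^2, so (Xᵀs)_{3} = Σᵢ (t^2)·sᵢ = (9)·(-24) + (1)·(-1) + (4)·(-10) + (36)·(-108) + (64)·(-194) + (100)·(-304) = -46961.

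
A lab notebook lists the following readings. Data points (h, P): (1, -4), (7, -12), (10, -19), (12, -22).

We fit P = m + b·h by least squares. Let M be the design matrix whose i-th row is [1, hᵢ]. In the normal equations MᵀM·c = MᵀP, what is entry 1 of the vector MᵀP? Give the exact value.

Entry 1 ↔ basis 1, so (MᵀP)_{1} = Σᵢ Pᵢ = (1)·(-4) + (1)·(-12) + (1)·(-19) + (1)·(-22) = -57.

-57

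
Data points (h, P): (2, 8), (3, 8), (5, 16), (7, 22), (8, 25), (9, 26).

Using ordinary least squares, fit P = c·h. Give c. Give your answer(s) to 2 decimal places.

c = 3.05

XᵀX·[c]ᵀ = XᵀP reads: 232·c = 708.
(Σh·h = 232, Σh·P = 708.)
c = 708/232 = 3.05172.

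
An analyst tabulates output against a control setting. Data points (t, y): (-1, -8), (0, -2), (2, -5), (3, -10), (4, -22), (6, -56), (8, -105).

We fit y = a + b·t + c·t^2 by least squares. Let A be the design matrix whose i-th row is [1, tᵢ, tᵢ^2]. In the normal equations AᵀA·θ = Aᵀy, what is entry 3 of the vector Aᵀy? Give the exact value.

-9206

Entry 3 ↔ basis t^2, so (Aᵀy)_{3} = Σᵢ (t^2)·yᵢ = (1)·(-8) + (0)·(-2) + (4)·(-5) + (9)·(-10) + (16)·(-22) + (36)·(-56) + (64)·(-105) = -9206.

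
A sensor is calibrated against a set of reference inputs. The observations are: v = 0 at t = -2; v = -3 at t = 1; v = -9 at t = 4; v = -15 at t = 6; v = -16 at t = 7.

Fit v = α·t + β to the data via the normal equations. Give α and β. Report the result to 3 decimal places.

Forming MᵀM = [[106, 16]; [16, 5]] and Mᵀv = [-241, -43]ᵀ gives MᵀM·[α, β]ᵀ = Mᵀv.
Eliminating β: 5·(row 1) − 16·(row 2) gives 274·α = 5·(-241) − 16·(-43) = -517, so α = -517/274.
Then β = ((-43) − 16·(-517/274))/5 = -351/137.

α = -1.887, β = -2.562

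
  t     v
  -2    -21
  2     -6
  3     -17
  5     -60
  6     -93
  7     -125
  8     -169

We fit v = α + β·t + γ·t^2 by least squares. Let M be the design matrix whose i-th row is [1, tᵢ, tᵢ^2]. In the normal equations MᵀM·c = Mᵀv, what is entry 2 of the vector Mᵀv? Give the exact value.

-3106

Entry 2 ↔ basis t, so (Mᵀv)_{2} = Σᵢ (t)·vᵢ = (-2)·(-21) + (2)·(-6) + (3)·(-17) + (5)·(-60) + (6)·(-93) + (7)·(-125) + (8)·(-169) = -3106.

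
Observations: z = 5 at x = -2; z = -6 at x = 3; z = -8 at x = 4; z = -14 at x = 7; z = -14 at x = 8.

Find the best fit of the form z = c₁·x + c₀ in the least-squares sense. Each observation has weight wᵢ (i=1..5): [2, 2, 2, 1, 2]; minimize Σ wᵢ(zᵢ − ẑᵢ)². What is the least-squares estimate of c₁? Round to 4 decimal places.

c₁ = -1.9474

The normal system MᵀWM·[c₁, c₀]ᵀ = MᵀWz is [[235, 33]; [33, 9]]·[c₁, c₀]ᵀ = [-442, -60]ᵀ.
Eliminating c₀: 9·(row 1) − 33·(row 2) gives 1026·c₁ = 9·(-442) − 33·(-60) = -1998, so c₁ = -37/19.
Then c₀ = ((-60) − 33·(-37/19))/9 = 9/19.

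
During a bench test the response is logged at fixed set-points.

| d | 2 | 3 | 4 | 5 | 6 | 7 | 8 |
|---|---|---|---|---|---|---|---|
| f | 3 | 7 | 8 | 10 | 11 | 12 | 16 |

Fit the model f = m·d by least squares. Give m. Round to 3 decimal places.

MᵀM·[m]ᵀ = Mᵀf reads: 203·m = 387.
m = 387/203 = 1.9064.

m = 1.906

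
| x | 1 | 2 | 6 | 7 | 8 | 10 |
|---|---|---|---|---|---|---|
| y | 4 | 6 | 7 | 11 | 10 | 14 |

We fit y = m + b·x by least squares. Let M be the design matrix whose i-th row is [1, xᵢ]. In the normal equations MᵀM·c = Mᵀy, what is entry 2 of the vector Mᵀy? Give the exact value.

355

Entry 2 ↔ basis x, so (Mᵀy)_{2} = Σᵢ (x)·yᵢ = (1)·(4) + (2)·(6) + (6)·(7) + (7)·(11) + (8)·(10) + (10)·(14) = 355.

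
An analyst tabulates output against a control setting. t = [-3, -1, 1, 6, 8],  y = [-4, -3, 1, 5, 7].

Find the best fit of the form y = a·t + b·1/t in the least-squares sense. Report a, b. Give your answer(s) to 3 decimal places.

a = 0.862, b = 1.268

With design matrix A, AᵀA = [[111, 5]; [5, 1241/576]] and Aᵀy = [102, 169/24]ᵀ.
det = 111·(1241/576) − 5² = 41117/192.
a = (102·(1241/576) − 5·(169/24))/(41117/192) = 35434/41117; b = (111·(169/24) − 5·102)/(41117/192) = 52152/41117.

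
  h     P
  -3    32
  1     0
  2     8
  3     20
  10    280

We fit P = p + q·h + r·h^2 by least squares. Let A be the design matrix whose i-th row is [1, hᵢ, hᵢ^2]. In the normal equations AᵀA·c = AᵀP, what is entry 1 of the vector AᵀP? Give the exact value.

Entry 1 ↔ basis 1, so (AᵀP)_{1} = Σᵢ Pᵢ = (1)·(32) + (1)·(0) + (1)·(8) + (1)·(20) + (1)·(280) = 340.

340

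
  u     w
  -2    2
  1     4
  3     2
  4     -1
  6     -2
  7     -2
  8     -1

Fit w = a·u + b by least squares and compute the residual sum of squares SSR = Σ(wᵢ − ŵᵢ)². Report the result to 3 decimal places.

SSR = 12.359

Sums needed: Σu·u = 179, Σu = 27, Σ1 = 7.
And Σu·w = -32, Σw = 2.
Determinant 179·7 − 27² = 524.
a = ((-32)·7 − 27·2)/524 = -139/262; b = (179·2 − 27·(-32))/524 = 611/262.
Residuals: -365/262, 288/131, 165/131, -317/262, -301/262, -81/131, 239/262; SSR = 1619/131.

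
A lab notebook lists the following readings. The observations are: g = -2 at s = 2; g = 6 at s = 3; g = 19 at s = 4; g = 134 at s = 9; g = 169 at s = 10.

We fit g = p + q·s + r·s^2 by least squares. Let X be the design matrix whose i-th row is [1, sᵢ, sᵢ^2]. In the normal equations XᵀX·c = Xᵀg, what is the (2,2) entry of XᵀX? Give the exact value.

210

Row 2 ↔ basis s, column 2 ↔ basis s, so (XᵀX)_{2,2} = Σᵢ (s)·(s) = (2)·(2) + (3)·(3) + (4)·(4) + (9)·(9) + (10)·(10) = 210.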